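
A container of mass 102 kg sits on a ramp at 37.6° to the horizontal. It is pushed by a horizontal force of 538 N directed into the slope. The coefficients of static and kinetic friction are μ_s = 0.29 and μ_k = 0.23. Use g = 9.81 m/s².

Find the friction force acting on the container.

Normal direction: N = m g cos θ + P sin θ = 1121 N.
Parallel to the incline: P cos θ − m g sin θ = 426.3 − 610.5 = -184.3 N; the friction needed to balance this is 184.3 N acting up the slope.
Maximum static friction: μ_s N = 0.29 × 1121 = 325.1 N.
Since 184.3 N is within the 325.1 N limit, the container stays put and friction is exactly 184 N.

f ≈ 184 N (up the incline)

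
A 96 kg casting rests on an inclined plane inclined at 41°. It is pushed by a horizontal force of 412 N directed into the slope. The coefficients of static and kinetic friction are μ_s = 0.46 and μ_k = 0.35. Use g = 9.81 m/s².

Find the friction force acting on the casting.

Resolve perpendicular to the incline: N = m g cos θ + P sin θ = 96×9.81×cos 41° + 412×sin 41° = 981.1 N.
Parallel to the incline: P cos θ − m g sin θ = 310.9 − 617.9 = -306.9 N; the friction needed to balance this is 306.9 N acting up the slope.
Maximum static friction: μ_s N = 0.46 × 981.1 = 451.3 N.
Since 306.9 N is within the 451.3 N limit, the casting stays put and friction is exactly 307 N.

f ≈ 307 N (up the incline)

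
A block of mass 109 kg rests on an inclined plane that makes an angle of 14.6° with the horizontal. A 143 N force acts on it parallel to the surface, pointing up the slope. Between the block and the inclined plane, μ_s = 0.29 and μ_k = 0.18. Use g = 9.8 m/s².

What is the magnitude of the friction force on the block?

f ≈ 126 N (up the incline)

Perpendicular to the surface, N = m g cos θ = 109·9.8·cos 14.6° = 1034 N.
Parallel to the incline, ΣF = 0 gives f = m g sin θ − P = 269.3 − 143 = 126.3 N (up-slope positive).
The static-friction ceiling is μ_s N = 0.29 × 1034 = 299.8 N.
Since |126.3| ≤ 299.8 N, the block remains in static equilibrium and friction takes exactly the required value.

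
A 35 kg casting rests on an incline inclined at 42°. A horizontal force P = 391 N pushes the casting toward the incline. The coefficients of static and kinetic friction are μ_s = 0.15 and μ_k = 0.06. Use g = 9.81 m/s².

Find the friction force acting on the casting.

Normal direction: N = m g cos θ + P sin θ = 516.8 N.
Parallel to the incline: P cos θ − m g sin θ = 290.6 − 229.7 = 60.82 N; the friction needed to balance this is 60.82 N acting down the slope.
The limit of static friction is μ_s N = 77.52 N.
|f_req| = 60.82 ≤ 77.52 N → the casting is in equilibrium; friction equals the required value.

f ≈ 60.8 N (down the incline)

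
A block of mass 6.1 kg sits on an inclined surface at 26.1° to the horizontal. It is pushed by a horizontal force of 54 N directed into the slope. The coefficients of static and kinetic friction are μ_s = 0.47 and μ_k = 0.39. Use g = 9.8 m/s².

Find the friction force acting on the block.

Normal direction: N = m g cos θ + P sin θ = 77.44 N.
Along the incline, the net driving force (taking up-slope positive) is P cos θ − m g sin θ = 48.49 − 26.3 = 22.19 N, so equilibrium requires friction f = -22.19 N (down-slope).
Maximum static friction: μ_s N = 0.47 × 77.44 = 36.4 N.
Since 22.19 N is within the 36.4 N limit, the block stays put and friction is exactly 22.2 N.

f ≈ 22.2 N (down the incline)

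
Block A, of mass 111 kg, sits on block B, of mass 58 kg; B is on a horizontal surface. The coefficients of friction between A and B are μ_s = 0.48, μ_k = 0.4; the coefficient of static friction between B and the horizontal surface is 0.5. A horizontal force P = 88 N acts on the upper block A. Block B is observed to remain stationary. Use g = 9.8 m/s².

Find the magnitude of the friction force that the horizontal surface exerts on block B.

f ≈ 88 N

The normal force B exerts on A is simply A's weight, N₁ = 1088 N.
Maximum static friction on A from B: μ_s N₁ = 0.48×1088 = 522.1 N.
P = 88 N is within that limit, so A and B move together (both at rest); the A–B friction is simply f₁ = P = 88 N.
B experiences an equal 88 N forward from A (third law). B is in equilibrium, so the floor supplies f₂ = 88 N of static friction (limit μ_s(m_A+m_B)g = 828.1 N, not exceeded).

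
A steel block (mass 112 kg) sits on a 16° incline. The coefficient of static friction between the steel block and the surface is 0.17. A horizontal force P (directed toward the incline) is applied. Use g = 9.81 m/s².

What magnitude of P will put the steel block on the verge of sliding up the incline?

P ≈ 528 N

At impending motion up the slope, friction acts down-slope at its limit: f = μ_s N.
Perpendicular to the incline: N = m g cos θ + P sin θ.
Along the incline: P cos θ = m g sin θ + μ_s N = m g sin θ + μ_s (m g cos θ + P sin θ).
Solving, P (cos θ − μ_s sin θ) = m g (sin θ + μ_s cos θ), so P = 112×9.81×(sin 16° + 0.17 cos 16°)/(cos 16° − 0.17 sin 16°) = 1100×0.4391/0.9144 = 528 N.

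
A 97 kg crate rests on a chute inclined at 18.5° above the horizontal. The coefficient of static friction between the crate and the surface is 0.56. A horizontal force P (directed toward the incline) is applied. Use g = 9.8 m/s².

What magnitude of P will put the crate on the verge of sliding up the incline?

P ≈ 1050 N

At impending motion up the slope, friction acts down-slope at its limit: f = μ_s N.
Perpendicular to the incline: N = m g cos θ + P sin θ.
Along the incline: P cos θ = m g sin θ + μ_s N = m g sin θ + μ_s (m g cos θ + P sin θ).
Solving, P (cos θ − μ_s sin θ) = m g (sin θ + μ_s cos θ), so P = 97×9.8×(sin 18.5° + 0.56 cos 18.5°)/(cos 18.5° − 0.56 sin 18.5°) = 951×0.8484/0.7706 = 1050 N.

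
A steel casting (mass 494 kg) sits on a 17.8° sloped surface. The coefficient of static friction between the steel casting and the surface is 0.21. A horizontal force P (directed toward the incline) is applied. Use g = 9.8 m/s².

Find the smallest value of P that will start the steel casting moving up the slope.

P ≈ 2760 N

At impending motion up the slope, friction acts down-slope at its limit: f = μ_s N.
Perpendicular to the incline: N = m g cos θ + P sin θ.
Along the incline: P cos θ = m g sin θ + μ_s N = m g sin θ + μ_s (m g cos θ + P sin θ).
Solving, P (cos θ − μ_s sin θ) = m g (sin θ + μ_s cos θ), so P = 494×9.8×(sin 17.8° + 0.21 cos 17.8°)/(cos 17.8° − 0.21 sin 17.8°) = 4840×0.5056/0.8879 = 2760 N.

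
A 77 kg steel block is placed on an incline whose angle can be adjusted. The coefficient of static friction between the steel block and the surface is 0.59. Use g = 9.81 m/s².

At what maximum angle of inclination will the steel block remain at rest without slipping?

At the slip threshold, m g sin θ = μ_s · m g cos θ, so tan θ = μ_s.
θ_max = arctan(0.59) = 30.5°.

θ_max ≈ 30.5°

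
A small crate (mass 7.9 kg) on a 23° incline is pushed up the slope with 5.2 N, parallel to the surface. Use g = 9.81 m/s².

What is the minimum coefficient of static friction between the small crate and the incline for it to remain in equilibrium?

μ_s,min ≈ 0.352

N = m g cos θ = 71.34 N.
Friction must make up the shortfall along the incline: f = m g sin θ − P = 30.28 − 5.2 = 25.08 N.
At the threshold f = μ_s N, so μ_s,min = 25.08/71.34 = 0.352.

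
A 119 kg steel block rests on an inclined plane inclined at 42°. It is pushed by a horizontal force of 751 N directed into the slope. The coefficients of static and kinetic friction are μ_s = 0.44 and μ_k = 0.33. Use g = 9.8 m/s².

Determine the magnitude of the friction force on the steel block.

f ≈ 222 N (up the incline)

Normal direction: N = m g cos θ + P sin θ = 1369 N.
Parallel to the incline: P cos θ − m g sin θ = 558.1 − 780.3 = -222.2 N; the friction needed to balance this is 222.2 N acting up the slope.
Maximum static friction: μ_s N = 0.44 × 1369 = 602.4 N.
Since 222.2 N is within the 602.4 N limit, the steel block stays put and friction is exactly 222 N.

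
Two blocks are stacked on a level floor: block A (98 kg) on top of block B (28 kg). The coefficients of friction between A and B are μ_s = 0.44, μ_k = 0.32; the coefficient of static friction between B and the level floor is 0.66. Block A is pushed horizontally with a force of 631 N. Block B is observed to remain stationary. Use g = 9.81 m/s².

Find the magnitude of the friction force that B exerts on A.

f ≈ 308 N

Between the blocks, N₁ = m_A g = 961.4 N.
Maximum static friction on A from B: μ_s N₁ = 0.44×961.4 = 423 N.
Since P = 631 N > 423 N, A slides on B; the A–B friction is kinetic: f₁ = μ_k N₁ = 0.32×961.4 = 308 N.
B experiences an equal 308 N forward from A (third law). B is in equilibrium, so the floor supplies f₂ = 308 N of static friction (limit μ_s(m_A+m_B)g = 815.8 N, not exceeded).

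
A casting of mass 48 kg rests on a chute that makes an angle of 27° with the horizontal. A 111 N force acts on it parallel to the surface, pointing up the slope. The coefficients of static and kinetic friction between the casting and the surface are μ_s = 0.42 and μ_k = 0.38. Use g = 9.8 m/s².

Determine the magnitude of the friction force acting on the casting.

Perpendicular to the surface, N = m g cos θ = 48·9.8·cos 27° = 419.1 N.
For equilibrium along the incline the friction force must supply f = m g sin θ − P = 213.6 − 111 = 102.6 N (positive meaning up-slope).
Static friction can supply at most μ_s N = 176 N.
Since |102.6| ≤ 176 N, no slip — friction simply equals what equilibrium demands.

f ≈ 103 N (up the incline)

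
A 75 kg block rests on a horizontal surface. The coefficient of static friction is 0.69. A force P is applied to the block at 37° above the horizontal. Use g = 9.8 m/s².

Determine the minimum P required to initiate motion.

N = m g − P sin α (the pull lifts the block).
At impending slip, P cos α = μ_s N = μ_s (m g − P sin α).
Solving: P (cos α + μ_s sin α) = μ_s m g → P = 0.69×735/(cos 37° + 0.69 sin 37°) = 507/1.214 = 418 N.

P ≈ 418 N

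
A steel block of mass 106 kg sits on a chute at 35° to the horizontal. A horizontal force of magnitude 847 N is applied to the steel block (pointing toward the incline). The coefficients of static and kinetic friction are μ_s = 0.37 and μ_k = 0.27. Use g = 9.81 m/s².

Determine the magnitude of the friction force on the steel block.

f ≈ 97.4 N (down the incline)

Resolve perpendicular to the incline: N = m g cos θ + P sin θ = 106×9.81×cos 35° + 847×sin 35° = 1338 N.
Parallel to the incline: P cos θ − m g sin θ = 693.8 − 596.4 = 97.38 N; the friction needed to balance this is 97.38 N acting down the slope.
The limit of static friction is μ_s N = 494.9 N.
|f_req| = 97.38 ≤ 494.9 N → the steel block is in equilibrium; friction equals the required value.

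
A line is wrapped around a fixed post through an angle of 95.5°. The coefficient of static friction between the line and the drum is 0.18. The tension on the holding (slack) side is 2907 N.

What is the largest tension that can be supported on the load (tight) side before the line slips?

At impending slip the capstan equation gives T₂/T₁ = e^{μβ} with β in radians.
β = 95.5° × π/180 = 1.667 rad.
e^{μβ} = e^{0.18×1.667} = 1.35.
T₂ = T₁ · e^{μβ} = 2907 × 1.35 = 3920 N.

T_max ≈ 3920 N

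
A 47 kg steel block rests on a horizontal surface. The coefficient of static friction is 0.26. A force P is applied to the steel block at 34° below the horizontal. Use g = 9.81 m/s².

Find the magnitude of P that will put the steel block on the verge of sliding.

P ≈ 175 N

N = m g + P sin α (the push presses the steel block into the horizontal surface).
At impending slip, P cos α = μ_s N = μ_s (m g + P sin α).
Solving: P (cos α − μ_s sin α) = μ_s m g → P = 0.26×461/(cos 34° − 0.26 sin 34°) = 120/0.6836 = 175 N.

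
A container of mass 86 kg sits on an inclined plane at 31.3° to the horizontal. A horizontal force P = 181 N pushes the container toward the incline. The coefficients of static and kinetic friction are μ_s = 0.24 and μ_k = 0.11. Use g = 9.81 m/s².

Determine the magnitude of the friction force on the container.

The horizontal push has a component P sin θ into the surface, so N = m g cos θ + P sin θ = 720.9 + 94.03 = 814.9 N.
Parallel to the incline: P cos θ − m g sin θ = 154.7 − 438.3 = -283.6 N; the friction needed to balance this is 283.6 N acting up the slope.
Maximum static friction: μ_s N = 0.24 × 814.9 = 195.6 N.
The required 283.6 N exceeds the static limit, so the container slides down-slope and f = μ_k N = 0.11×814.9 = 89.6 N.

f ≈ 89.6 N (up the incline)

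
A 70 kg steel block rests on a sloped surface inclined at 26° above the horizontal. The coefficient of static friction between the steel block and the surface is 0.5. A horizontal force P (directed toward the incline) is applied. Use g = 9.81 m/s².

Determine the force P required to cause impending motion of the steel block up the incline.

P ≈ 897 N

At impending motion up the slope, friction acts down-slope at its limit: f = μ_s N.
Perpendicular to the incline: N = m g cos θ + P sin θ.
Along the incline: P cos θ = m g sin θ + μ_s N = m g sin θ + μ_s (m g cos θ + P sin θ).
Solving, P (cos θ − μ_s sin θ) = m g (sin θ + μ_s cos θ), so P = 70×9.81×(sin 26° + 0.5 cos 26°)/(cos 26° − 0.5 sin 26°) = 687×0.8878/0.6796 = 897 N.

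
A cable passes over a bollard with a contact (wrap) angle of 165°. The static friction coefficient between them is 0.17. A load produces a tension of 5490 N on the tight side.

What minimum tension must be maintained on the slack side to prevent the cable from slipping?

Capstan equation at impending slip: T_tight/T_slack = e^{μβ}.
β = 165° = 2.88 rad; e^{μβ} = e^{0.17×2.88} = 1.632.
T_slack = T_tight / e^{μβ} = 5490 / 1.632 = 3360 N.

T_min ≈ 3360 N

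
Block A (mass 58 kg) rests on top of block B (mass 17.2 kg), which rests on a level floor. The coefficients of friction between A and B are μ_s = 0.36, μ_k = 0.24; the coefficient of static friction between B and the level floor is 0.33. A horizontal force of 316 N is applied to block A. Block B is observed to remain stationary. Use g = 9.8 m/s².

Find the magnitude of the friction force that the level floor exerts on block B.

Between the blocks, N₁ = m_A g = 568.4 N.
Maximum static friction on A from B: μ_s N₁ = 0.36×568.4 = 204.6 N.
Since P = 316 N > 204.6 N, A slides on B; the A–B friction is kinetic: f₁ = μ_k N₁ = 0.24×568.4 = 136 N.
B experiences an equal 136 N forward from A (third law). B is in equilibrium, so the floor supplies f₂ = 136 N of static friction (limit μ_s(m_A+m_B)g = 243.2 N, not exceeded).

f ≈ 136 N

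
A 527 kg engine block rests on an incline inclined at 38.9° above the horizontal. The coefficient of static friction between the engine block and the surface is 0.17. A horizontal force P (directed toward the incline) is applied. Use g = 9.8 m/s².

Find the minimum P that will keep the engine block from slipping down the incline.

The engine block tends to slide down (tan θ > μ_s), so at the point of impending slip friction acts up-slope at its limit: f = μ_s N.
Perpendicular to the incline: N = m g cos θ + P sin θ.
Along the incline: P cos θ + μ_s N = m g sin θ, i.e. P cos θ + μ_s (m g cos θ + P sin θ) = m g sin θ.
Solving, P (cos θ + μ_s sin θ) = m g (sin θ − μ_s cos θ), so P = 5160×0.4957/0.885 = 2890 N.

P_min ≈ 2890 N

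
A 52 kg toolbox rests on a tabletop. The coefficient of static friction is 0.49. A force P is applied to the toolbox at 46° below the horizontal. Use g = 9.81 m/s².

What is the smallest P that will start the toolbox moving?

P ≈ 730 N

N = m g + P sin α (the push presses the toolbox into the tabletop).
At impending slip, P cos α = μ_s N = μ_s (m g + P sin α).
Solving: P (cos α − μ_s sin α) = μ_s m g → P = 0.49×510/(cos 46° − 0.49 sin 46°) = 250/0.3422 = 730 N.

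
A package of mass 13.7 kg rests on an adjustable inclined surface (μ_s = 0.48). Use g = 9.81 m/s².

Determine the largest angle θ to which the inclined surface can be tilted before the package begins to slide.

θ_max ≈ 25.6°

At the slip threshold, m g sin θ = μ_s · m g cos θ, so tan θ = μ_s.
θ_max = arctan(0.48) = 25.6°.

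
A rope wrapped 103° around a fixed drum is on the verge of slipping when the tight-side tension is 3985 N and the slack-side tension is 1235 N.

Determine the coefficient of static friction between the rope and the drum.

μ ≈ 0.652

T₂/T₁ = e^{μβ} → μ = ln(T₂/T₁)/β.
β = 103° = 1.798 rad.
μ = ln(3985/1235)/1.798 = ln(3.227)/1.798 = 0.652.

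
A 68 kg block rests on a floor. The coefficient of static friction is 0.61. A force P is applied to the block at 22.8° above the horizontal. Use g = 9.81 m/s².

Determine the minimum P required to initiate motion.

N = m g − P sin α (the pull lifts the block).
At impending slip, P cos α = μ_s N = μ_s (m g − P sin α).
Solving: P (cos α + μ_s sin α) = μ_s m g → P = 0.61×667/(cos 22.8° + 0.61 sin 22.8°) = 407/1.158 = 351 N.

P ≈ 351 N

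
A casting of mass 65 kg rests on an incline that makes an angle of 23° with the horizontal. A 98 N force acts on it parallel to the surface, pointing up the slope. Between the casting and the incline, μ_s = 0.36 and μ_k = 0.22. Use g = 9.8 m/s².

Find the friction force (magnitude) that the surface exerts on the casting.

Perpendicular to the surface, N = m g cos θ = 65·9.8·cos 23° = 586.4 N.
For equilibrium along the incline the friction force must supply f = m g sin θ − P = 248.9 − 98 = 150.9 N (positive meaning up-slope).
Static friction can supply at most μ_s N = 211.1 N.
Since |150.9| ≤ 211.1 N, static friction is sufficient; f equals the required value, not μ_s N.

f ≈ 151 N (up the incline)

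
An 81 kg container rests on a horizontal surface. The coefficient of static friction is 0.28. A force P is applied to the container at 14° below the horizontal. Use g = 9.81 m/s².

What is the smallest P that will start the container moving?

P ≈ 247 N

N = m g + P sin α (the push presses the container into the horizontal surface).
At impending slip, P cos α = μ_s N = μ_s (m g + P sin α).
Solving: P (cos α − μ_s sin α) = μ_s m g → P = 0.28×795/(cos 14° − 0.28 sin 14°) = 222/0.9026 = 247 N.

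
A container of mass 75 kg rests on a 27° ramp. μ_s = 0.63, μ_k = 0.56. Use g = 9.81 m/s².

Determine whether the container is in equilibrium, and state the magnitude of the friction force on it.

f ≈ 334 N

N = m g cos θ = 656 N.
Down-slope weight component: m g sin θ = 334 N.
μ_s N = 413 N.
334 ≤ 413 N, so it stays put; friction = 334 N.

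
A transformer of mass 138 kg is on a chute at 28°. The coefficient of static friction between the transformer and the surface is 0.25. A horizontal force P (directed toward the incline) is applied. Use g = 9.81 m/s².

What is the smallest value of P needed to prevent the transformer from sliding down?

P_min ≈ 337 N

The transformer tends to slide down (tan θ > μ_s), so at the point of impending slip friction acts up-slope at its limit: f = μ_s N.
Perpendicular to the incline: N = m g cos θ + P sin θ.
Along the incline: P cos θ + μ_s N = m g sin θ, i.e. P cos θ + μ_s (m g cos θ + P sin θ) = m g sin θ.
Solving, P (cos θ + μ_s sin θ) = m g (sin θ − μ_s cos θ), so P = 1350×0.2487/1 = 337 N.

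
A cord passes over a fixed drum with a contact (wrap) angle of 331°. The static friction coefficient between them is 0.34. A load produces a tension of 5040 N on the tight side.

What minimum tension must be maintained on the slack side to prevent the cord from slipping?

T_min ≈ 707 N

Capstan equation at impending slip: T_tight/T_slack = e^{μβ}.
β = 331° = 5.777 rad; e^{μβ} = e^{0.34×5.777} = 7.129.
T_slack = T_tight / e^{μβ} = 5040 / 7.129 = 707 N.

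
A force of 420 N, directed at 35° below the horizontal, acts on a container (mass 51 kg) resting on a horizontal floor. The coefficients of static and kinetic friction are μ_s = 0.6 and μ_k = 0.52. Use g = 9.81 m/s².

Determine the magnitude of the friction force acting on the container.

The vertical component of P adds to the normal force: N = m g + P sin α = 500.3 + 240.9 = 741.2 N.
Horizontally, friction must balance P cos α = 344 N.
μ_s N = 0.6 × 741.2 = 444.7 N.
344 ≤ 444.7 N → static; friction equals the required 344 N.

f ≈ 344 N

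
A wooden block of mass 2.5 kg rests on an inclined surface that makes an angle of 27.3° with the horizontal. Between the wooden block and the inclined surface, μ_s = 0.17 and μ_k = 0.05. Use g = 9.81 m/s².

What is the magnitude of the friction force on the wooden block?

f ≈ 1.09 N (up the incline)

Perpendicular to the surface, N = m g cos θ = 2.5·9.81·cos 27.3° = 21.79 N.
Along the slope the weight component is m g sin θ = 11.25 N; friction must supply exactly this, acting up-slope.
Maximum static friction available: μ_s N = 0.17 × 21.79 = 3.705 N.
Since |11.25| > 3.705 N, static friction cannot hold it; the wooden block slides down the incline and kinetic friction applies: f = μ_k N = 0.05 × 21.79 = 1.09 N.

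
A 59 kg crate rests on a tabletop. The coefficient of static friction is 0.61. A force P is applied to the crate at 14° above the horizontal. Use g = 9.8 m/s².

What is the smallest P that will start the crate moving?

N = m g − P sin α (the pull lifts the crate).
At impending slip, P cos α = μ_s N = μ_s (m g − P sin α).
Solving: P (cos α + μ_s sin α) = μ_s m g → P = 0.61×578/(cos 14° + 0.61 sin 14°) = 353/1.118 = 316 N.

P ≈ 316 N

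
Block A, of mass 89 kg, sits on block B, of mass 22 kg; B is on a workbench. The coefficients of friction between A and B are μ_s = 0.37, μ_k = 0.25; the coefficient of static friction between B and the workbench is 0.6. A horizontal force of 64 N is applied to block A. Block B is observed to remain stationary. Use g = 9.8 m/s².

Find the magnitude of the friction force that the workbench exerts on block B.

f ≈ 64 N

The normal force B exerts on A is simply A's weight, N₁ = 872.2 N.
So the A–B interface can sustain at most μ_s N₁ = 322.7 N of static friction.
Since P = 64 N ≤ 322.7 N, A does not slip on B; friction on A equals P = 64 N.
By Newton's third law B feels 64 N forward from A. With B stationary, the floor's static friction on B balances it: f₂ = 64 N (well within μ_s(m_A+m_B)g = 652.7 N).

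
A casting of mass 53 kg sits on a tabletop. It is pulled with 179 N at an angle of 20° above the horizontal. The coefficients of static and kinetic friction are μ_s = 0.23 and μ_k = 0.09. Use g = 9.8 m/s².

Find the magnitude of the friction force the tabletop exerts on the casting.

f ≈ 41.2 N

Vertical equilibrium gives N = m g − P sin α = 458.2 N.
The horizontal driving force is P cos α = 168.2 N, so equilibrium needs friction f = 168.2 N.
The static-friction limit is μ_s N = 105.4 N.
168.2 > 105.4 N → the casting slides; f = μ_k N = 0.09×458.2 = 41.2 N.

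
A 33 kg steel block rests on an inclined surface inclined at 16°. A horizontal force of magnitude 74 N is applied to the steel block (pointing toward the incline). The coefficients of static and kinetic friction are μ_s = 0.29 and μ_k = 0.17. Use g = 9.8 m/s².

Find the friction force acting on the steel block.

f ≈ 18 N (up the incline)

Normal direction: N = m g cos θ + P sin θ = 331.3 N.
Along the incline, the net driving force (taking up-slope positive) is P cos θ − m g sin θ = 71.13 − 89.14 = -18.01 N, so equilibrium requires friction f = 18.01 N (up-slope).
The limit of static friction is μ_s N = 96.07 N.
Since 18.01 N is within the 96.07 N limit, the steel block stays put and friction is exactly 18 N.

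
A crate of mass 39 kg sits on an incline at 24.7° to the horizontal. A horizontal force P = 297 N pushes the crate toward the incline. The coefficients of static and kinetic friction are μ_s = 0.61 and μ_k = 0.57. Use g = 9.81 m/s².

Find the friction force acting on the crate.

The horizontal push has a component P sin θ into the surface, so N = m g cos θ + P sin θ = 347.6 + 124.1 = 471.7 N.
Along the incline, the net driving force (taking up-slope positive) is P cos θ − m g sin θ = 269.8 − 159.9 = 110 N, so equilibrium requires friction f = -110 N (down-slope).
The limit of static friction is μ_s N = 287.7 N.
|f_req| = 110 ≤ 287.7 N → the crate is in equilibrium; friction equals the required value.

f ≈ 110 N (down the incline)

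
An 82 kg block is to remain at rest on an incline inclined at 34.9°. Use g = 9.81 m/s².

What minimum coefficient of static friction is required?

μ_s,min ≈ 0.698

At the slip threshold m g sin θ = μ_s m g cos θ, so μ_s,min = tan θ.
μ_s,min = tan 34.9° = 0.698.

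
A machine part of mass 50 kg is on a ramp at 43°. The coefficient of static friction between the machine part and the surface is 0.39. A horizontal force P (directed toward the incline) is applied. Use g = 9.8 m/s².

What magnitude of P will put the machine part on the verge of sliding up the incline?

P ≈ 1020 N

At impending motion up the slope, friction acts down-slope at its limit: f = μ_s N.
Perpendicular to the incline: N = m g cos θ + P sin θ.
Along the incline: P cos θ = m g sin θ + μ_s N = m g sin θ + μ_s (m g cos θ + P sin θ).
Solving, P (cos θ − μ_s sin θ) = m g (sin θ + μ_s cos θ), so P = 50×9.8×(sin 43° + 0.39 cos 43°)/(cos 43° − 0.39 sin 43°) = 490×0.9672/0.4654 = 1020 N.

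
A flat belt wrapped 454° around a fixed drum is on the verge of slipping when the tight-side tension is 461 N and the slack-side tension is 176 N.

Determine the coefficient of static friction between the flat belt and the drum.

μ ≈ 0.122

T₂/T₁ = e^{μβ} → μ = ln(T₂/T₁)/β.
β = 454° = 7.924 rad.
μ = ln(461/176)/7.924 = ln(2.619)/7.924 = 0.122.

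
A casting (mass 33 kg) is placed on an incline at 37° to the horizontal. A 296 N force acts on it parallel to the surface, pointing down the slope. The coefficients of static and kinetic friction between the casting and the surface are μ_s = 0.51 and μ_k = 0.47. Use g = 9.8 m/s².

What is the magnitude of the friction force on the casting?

f ≈ 121 N (up the incline)

Normal force: N = m g cos θ = 33 × 9.8 × cos 37° = 258.3 N.
The friction needed for equilibrium is m g sin θ + P = 194.6 + 296 = 490.6 N, measured positive up-slope.
Maximum static friction available: μ_s N = 0.51 × 258.3 = 131.7 N.
|490.6| exceeds 131.7 N, so the casting slips down-slope; friction is kinetic, f = μ_k N = 0.47×258.3 = 121 N.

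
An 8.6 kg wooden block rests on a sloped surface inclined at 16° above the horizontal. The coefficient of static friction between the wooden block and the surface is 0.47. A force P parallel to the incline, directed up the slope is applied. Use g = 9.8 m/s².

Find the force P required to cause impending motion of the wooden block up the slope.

P ≈ 61.3 N

At impending motion up the slope, friction acts down-slope at its limit: f = μ_s N.
P is parallel to the surface, so N = m g cos θ = 81 N.
Along the incline: P = m g sin θ + μ_s N = 23.2 + 0.47×81 = 61.3 N.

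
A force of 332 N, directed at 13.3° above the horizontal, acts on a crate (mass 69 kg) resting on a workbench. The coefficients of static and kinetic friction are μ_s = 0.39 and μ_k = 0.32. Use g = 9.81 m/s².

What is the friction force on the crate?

f ≈ 192 N

N = m g − P sin α = 676.9 − 332×sin 13.3° = 600.5 N.
The horizontal driving force is P cos α = 323.1 N, so equilibrium needs friction f = 323.1 N.
The static-friction limit is μ_s N = 234.2 N.
323.1 > 234.2 N → the crate slides; f = μ_k N = 0.32×600.5 = 192 N.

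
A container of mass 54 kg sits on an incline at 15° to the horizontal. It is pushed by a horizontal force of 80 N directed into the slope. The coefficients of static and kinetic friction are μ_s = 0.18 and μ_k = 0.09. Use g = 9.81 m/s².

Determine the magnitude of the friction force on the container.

Resolve perpendicular to the incline: N = m g cos θ + P sin θ = 54×9.81×cos 15° + 80×sin 15° = 532.4 N.
Along the incline, the net driving force (taking up-slope positive) is P cos θ − m g sin θ = 77.27 − 137.1 = -59.83 N, so equilibrium requires friction f = 59.83 N (up-slope).
The limit of static friction is μ_s N = 95.83 N.
Since 59.83 N is within the 95.83 N limit, the container stays put and friction is exactly 59.8 N.

f ≈ 59.8 N (up the incline)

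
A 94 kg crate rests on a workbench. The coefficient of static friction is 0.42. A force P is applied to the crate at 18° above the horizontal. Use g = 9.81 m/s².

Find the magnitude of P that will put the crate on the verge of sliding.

P ≈ 358 N

N = m g − P sin α (the pull lifts the crate).
At impending slip, P cos α = μ_s N = μ_s (m g − P sin α).
Solving: P (cos α + μ_s sin α) = μ_s m g → P = 0.42×922/(cos 18° + 0.42 sin 18°) = 387/1.081 = 358 N.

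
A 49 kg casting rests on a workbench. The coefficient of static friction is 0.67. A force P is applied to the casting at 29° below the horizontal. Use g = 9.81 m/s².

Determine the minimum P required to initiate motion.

N = m g + P sin α (the push presses the casting into the workbench).
At impending slip, P cos α = μ_s N = μ_s (m g + P sin α).
Solving: P (cos α − μ_s sin α) = μ_s m g → P = 0.67×481/(cos 29° − 0.67 sin 29°) = 322/0.5498 = 586 N.

P ≈ 586 N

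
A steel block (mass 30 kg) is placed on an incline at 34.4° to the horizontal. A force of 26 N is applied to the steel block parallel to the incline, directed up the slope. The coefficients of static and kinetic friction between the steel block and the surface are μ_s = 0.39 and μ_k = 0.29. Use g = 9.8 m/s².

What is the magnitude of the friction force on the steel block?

f ≈ 70.3 N (up the incline)

Perpendicular to the surface, N = m g cos θ = 30·9.8·cos 34.4° = 242.6 N.
The friction needed for equilibrium is m g sin θ − P = 166.1 − 26 = 140.1 N, measured positive up-slope.
Maximum static friction available: μ_s N = 0.39 × 242.6 = 94.61 N.
Since |140.1| > 94.61 N, static friction cannot hold it; the steel block slides down the incline and kinetic friction applies: f = μ_k N = 0.29 × 242.6 = 70.3 N.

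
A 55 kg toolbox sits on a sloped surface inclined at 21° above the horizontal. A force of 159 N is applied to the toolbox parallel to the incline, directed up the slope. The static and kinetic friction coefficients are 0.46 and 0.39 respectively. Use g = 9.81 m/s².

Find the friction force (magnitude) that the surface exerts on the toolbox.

Perpendicular to the surface, N = m g cos θ = 55·9.81·cos 21° = 503.7 N.
Parallel to the incline, ΣF = 0 gives f = m g sin θ − P = 193.4 − 159 = 34.36 N (up-slope positive).
Static friction can supply at most μ_s N = 231.7 N.
Since |34.36| ≤ 231.7 N, static friction is sufficient; f equals the required value, not μ_s N.

f ≈ 34.4 N (up the incline)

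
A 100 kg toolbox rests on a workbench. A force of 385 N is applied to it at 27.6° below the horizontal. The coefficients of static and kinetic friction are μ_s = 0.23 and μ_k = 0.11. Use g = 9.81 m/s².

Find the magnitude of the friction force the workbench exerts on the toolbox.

The vertical component of P adds to the normal force: N = m g + P sin α = 981 + 178.4 = 1159 N.
Horizontally, friction must balance P cos α = 341.2 N.
μ_s N = 0.23 × 1159 = 266.7 N.
341.2 > 266.7 N → the toolbox slides; f = μ_k N = 0.11×1159 = 128 N.

f ≈ 128 N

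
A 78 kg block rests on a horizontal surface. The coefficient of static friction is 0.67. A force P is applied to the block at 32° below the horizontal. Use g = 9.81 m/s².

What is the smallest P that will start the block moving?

N = m g + P sin α (the push presses the block into the horizontal surface).
At impending slip, P cos α = μ_s N = μ_s (m g + P sin α).
Solving: P (cos α − μ_s sin α) = μ_s m g → P = 0.67×765/(cos 32° − 0.67 sin 32°) = 513/0.493 = 1040 N.

P ≈ 1040 N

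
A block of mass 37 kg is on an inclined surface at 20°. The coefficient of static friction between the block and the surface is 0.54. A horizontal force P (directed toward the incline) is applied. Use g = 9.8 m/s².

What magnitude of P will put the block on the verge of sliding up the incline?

P ≈ 408 N

At impending motion up the slope, friction acts down-slope at its limit: f = μ_s N.
Perpendicular to the incline: N = m g cos θ + P sin θ.
Along the incline: P cos θ = m g sin θ + μ_s N = m g sin θ + μ_s (m g cos θ + P sin θ).
Solving, P (cos θ − μ_s sin θ) = m g (sin θ + μ_s cos θ), so P = 37×9.8×(sin 20° + 0.54 cos 20°)/(cos 20° − 0.54 sin 20°) = 363×0.8495/0.755 = 408 N.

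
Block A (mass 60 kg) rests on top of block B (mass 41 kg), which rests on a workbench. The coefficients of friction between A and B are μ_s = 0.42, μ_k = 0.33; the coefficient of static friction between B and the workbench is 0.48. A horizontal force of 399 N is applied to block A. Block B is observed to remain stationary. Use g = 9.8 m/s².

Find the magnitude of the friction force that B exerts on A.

Normal force at the A–B interface: N₁ = m_A g = 588 N.
So the A–B interface can sustain at most μ_s N₁ = 247 N of static friction.
P = 399 N exceeds that limit, so A slips over B and the interface friction becomes kinetic: f₁ = μ_k N₁ = 0.33×588 = 194 N.
B experiences an equal 194 N forward from A (third law). B is in equilibrium, so the floor supplies f₂ = 194 N of static friction (limit μ_s(m_A+m_B)g = 475.1 N, not exceeded).

f ≈ 194 N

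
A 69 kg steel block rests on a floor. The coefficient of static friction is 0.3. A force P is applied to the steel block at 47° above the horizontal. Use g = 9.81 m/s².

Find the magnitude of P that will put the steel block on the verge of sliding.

N = m g − P sin α (the pull lifts the steel block).
At impending slip, P cos α = μ_s N = μ_s (m g − P sin α).
Solving: P (cos α + μ_s sin α) = μ_s m g → P = 0.3×677/(cos 47° + 0.3 sin 47°) = 203/0.9014 = 225 N.

P ≈ 225 N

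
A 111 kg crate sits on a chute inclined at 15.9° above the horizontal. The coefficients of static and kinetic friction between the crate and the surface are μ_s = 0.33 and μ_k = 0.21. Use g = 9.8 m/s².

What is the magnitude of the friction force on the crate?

f ≈ 298 N (up the incline)

Perpendicular to the surface, N = m g cos θ = 111·9.8·cos 15.9° = 1046 N.
Along the slope the weight component is m g sin θ = 298 N; friction must supply exactly this, acting up-slope.
Static friction can supply at most μ_s N = 345.2 N.
Since |298| ≤ 345.2 N, static friction is sufficient; f equals the required value, not μ_s N.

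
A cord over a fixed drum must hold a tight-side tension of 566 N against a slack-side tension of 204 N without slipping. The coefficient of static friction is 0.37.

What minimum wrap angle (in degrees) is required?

β_min ≈ 158°

T₂/T₁ = e^{μβ} → β = ln(T₂/T₁)/μ.
β = ln(566/204)/0.37 = 1.02/0.37 = 2.758 rad.
In degrees: β = 2.758 × 180/π = 158°.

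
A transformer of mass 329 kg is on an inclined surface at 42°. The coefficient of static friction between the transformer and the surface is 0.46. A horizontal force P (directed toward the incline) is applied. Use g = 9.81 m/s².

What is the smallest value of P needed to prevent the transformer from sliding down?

P_min ≈ 1010 N

The transformer tends to slide down (tan θ > μ_s), so at the point of impending slip friction acts up-slope at its limit: f = μ_s N.
Perpendicular to the incline: N = m g cos θ + P sin θ.
Along the incline: P cos θ + μ_s N = m g sin θ, i.e. P cos θ + μ_s (m g cos θ + P sin θ) = m g sin θ.
Solving, P (cos θ + μ_s sin θ) = m g (sin θ − μ_s cos θ), so P = 3230×0.3273/1.051 = 1010 N.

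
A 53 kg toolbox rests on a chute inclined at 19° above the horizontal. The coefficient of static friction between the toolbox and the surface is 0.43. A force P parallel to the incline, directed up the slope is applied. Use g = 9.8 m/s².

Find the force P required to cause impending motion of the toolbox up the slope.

At impending motion up the slope, friction acts down-slope at its limit: f = μ_s N.
P is parallel to the surface, so N = m g cos θ = 491 N.
Along the incline: P = m g sin θ + μ_s N = 169 + 0.43×491 = 380 N.

P ≈ 380 N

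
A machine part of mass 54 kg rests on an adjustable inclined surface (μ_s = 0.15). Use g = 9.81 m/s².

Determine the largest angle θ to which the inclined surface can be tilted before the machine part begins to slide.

θ_max ≈ 8.53°

At the slip threshold, m g sin θ = μ_s · m g cos θ, so tan θ = μ_s.
θ_max = arctan(0.15) = 8.53°.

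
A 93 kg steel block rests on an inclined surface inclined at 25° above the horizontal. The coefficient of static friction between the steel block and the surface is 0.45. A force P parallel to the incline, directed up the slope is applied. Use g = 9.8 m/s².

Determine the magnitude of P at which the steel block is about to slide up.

At impending motion up the slope, friction acts down-slope at its limit: f = μ_s N.
P is parallel to the surface, so N = m g cos θ = 826 N.
Along the incline: P = m g sin θ + μ_s N = 385 + 0.45×826 = 757 N.

P ≈ 757 N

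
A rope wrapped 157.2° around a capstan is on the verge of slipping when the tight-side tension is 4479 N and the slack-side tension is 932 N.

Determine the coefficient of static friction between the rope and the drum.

μ ≈ 0.572

T₂/T₁ = e^{μβ} → μ = ln(T₂/T₁)/β.
β = 157.2° = 2.744 rad.
μ = ln(4479/932)/2.744 = ln(4.806)/2.744 = 0.572.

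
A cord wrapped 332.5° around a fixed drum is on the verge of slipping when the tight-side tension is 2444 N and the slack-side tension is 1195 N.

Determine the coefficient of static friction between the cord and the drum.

μ ≈ 0.123

T₂/T₁ = e^{μβ} → μ = ln(T₂/T₁)/β.
β = 332.5° = 5.803 rad.
μ = ln(2444/1195)/5.803 = ln(2.045)/5.803 = 0.123.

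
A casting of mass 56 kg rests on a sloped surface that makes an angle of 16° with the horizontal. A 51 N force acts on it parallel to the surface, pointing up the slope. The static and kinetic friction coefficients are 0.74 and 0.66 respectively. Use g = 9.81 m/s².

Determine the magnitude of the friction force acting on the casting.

f ≈ 100 N (up the incline)

Perpendicular to the surface, N = m g cos θ = 56·9.81·cos 16° = 528.1 N.
The friction needed for equilibrium is m g sin θ − P = 151.4 − 51 = 100.4 N, measured positive up-slope.
Static friction can supply at most μ_s N = 390.8 N.
Since |100.4| ≤ 390.8 N, the casting remains in static equilibrium and friction takes exactly the required value.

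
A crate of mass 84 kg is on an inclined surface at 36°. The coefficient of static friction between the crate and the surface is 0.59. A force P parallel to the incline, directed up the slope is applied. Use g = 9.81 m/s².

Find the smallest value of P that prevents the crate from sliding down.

The crate tends to slide down (tan θ > μ_s), so at the point of impending slip friction acts up-slope at its limit: f = μ_s N.
P is parallel to the surface, so N = m g cos θ = 667 N.
Along the incline: P + μ_s N = m g sin θ, so P = 484 − 0.59×667 = 91 N.

P_min ≈ 91 N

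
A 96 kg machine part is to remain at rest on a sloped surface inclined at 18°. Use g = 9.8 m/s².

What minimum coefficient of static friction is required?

μ_s,min ≈ 0.325

At the slip threshold m g sin θ = μ_s m g cos θ, so μ_s,min = tan θ.
μ_s,min = tan 18° = 0.325.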